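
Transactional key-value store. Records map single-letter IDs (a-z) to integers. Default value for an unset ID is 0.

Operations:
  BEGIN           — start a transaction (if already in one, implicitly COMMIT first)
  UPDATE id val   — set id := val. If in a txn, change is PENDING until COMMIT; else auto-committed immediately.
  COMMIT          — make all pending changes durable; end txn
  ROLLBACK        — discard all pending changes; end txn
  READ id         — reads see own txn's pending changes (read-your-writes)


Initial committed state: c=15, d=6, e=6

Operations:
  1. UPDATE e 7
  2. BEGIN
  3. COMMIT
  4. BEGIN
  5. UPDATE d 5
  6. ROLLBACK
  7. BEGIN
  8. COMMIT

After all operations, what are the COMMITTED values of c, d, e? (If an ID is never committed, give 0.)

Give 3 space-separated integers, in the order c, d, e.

Answer: 15 6 7

Derivation:
Initial committed: {c=15, d=6, e=6}
Op 1: UPDATE e=7 (auto-commit; committed e=7)
Op 2: BEGIN: in_txn=True, pending={}
Op 3: COMMIT: merged [] into committed; committed now {c=15, d=6, e=7}
Op 4: BEGIN: in_txn=True, pending={}
Op 5: UPDATE d=5 (pending; pending now {d=5})
Op 6: ROLLBACK: discarded pending ['d']; in_txn=False
Op 7: BEGIN: in_txn=True, pending={}
Op 8: COMMIT: merged [] into committed; committed now {c=15, d=6, e=7}
Final committed: {c=15, d=6, e=7}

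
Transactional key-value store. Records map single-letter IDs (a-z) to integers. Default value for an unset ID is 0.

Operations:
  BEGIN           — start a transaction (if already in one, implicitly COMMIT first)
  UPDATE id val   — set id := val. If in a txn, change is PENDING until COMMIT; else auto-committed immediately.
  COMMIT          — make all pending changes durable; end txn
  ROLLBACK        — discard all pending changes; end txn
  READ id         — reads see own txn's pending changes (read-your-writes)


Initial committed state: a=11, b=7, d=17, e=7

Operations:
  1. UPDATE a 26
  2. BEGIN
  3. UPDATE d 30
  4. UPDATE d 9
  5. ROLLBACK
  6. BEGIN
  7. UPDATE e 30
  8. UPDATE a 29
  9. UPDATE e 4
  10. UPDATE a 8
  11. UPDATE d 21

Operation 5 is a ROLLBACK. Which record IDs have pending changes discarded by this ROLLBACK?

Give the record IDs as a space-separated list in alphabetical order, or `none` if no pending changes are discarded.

Answer: d

Derivation:
Initial committed: {a=11, b=7, d=17, e=7}
Op 1: UPDATE a=26 (auto-commit; committed a=26)
Op 2: BEGIN: in_txn=True, pending={}
Op 3: UPDATE d=30 (pending; pending now {d=30})
Op 4: UPDATE d=9 (pending; pending now {d=9})
Op 5: ROLLBACK: discarded pending ['d']; in_txn=False
Op 6: BEGIN: in_txn=True, pending={}
Op 7: UPDATE e=30 (pending; pending now {e=30})
Op 8: UPDATE a=29 (pending; pending now {a=29, e=30})
Op 9: UPDATE e=4 (pending; pending now {a=29, e=4})
Op 10: UPDATE a=8 (pending; pending now {a=8, e=4})
Op 11: UPDATE d=21 (pending; pending now {a=8, d=21, e=4})
ROLLBACK at op 5 discards: ['d']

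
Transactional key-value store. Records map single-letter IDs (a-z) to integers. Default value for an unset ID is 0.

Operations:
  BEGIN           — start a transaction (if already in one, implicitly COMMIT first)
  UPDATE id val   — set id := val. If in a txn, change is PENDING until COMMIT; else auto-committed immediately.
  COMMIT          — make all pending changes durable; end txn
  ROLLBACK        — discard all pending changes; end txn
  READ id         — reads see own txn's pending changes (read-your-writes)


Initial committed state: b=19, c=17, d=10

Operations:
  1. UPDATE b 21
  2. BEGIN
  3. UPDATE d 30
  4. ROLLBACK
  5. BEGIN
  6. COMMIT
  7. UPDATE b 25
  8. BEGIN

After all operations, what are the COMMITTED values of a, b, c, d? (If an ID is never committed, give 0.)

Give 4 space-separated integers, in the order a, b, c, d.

Answer: 0 25 17 10

Derivation:
Initial committed: {b=19, c=17, d=10}
Op 1: UPDATE b=21 (auto-commit; committed b=21)
Op 2: BEGIN: in_txn=True, pending={}
Op 3: UPDATE d=30 (pending; pending now {d=30})
Op 4: ROLLBACK: discarded pending ['d']; in_txn=False
Op 5: BEGIN: in_txn=True, pending={}
Op 6: COMMIT: merged [] into committed; committed now {b=21, c=17, d=10}
Op 7: UPDATE b=25 (auto-commit; committed b=25)
Op 8: BEGIN: in_txn=True, pending={}
Final committed: {b=25, c=17, d=10}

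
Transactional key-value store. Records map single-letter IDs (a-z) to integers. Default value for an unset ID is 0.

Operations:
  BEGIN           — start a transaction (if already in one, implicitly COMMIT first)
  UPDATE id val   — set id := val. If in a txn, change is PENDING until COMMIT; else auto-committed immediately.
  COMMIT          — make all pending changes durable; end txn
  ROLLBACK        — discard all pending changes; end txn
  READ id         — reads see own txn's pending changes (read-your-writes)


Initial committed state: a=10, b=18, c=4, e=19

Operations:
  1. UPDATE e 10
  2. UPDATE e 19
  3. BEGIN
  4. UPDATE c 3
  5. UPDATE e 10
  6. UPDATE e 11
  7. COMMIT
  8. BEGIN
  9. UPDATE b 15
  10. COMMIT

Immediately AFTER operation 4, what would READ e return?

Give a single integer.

Answer: 19

Derivation:
Initial committed: {a=10, b=18, c=4, e=19}
Op 1: UPDATE e=10 (auto-commit; committed e=10)
Op 2: UPDATE e=19 (auto-commit; committed e=19)
Op 3: BEGIN: in_txn=True, pending={}
Op 4: UPDATE c=3 (pending; pending now {c=3})
After op 4: visible(e) = 19 (pending={c=3}, committed={a=10, b=18, c=4, e=19})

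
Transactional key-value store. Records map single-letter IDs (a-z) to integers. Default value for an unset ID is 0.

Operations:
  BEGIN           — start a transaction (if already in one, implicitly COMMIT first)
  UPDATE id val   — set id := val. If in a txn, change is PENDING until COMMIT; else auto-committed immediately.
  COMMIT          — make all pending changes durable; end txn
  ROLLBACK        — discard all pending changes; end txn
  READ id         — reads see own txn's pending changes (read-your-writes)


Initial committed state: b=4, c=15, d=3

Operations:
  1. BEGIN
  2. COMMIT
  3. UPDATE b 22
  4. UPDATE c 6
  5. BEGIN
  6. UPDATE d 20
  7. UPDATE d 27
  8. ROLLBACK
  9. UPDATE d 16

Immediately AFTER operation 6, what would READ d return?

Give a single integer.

Answer: 20

Derivation:
Initial committed: {b=4, c=15, d=3}
Op 1: BEGIN: in_txn=True, pending={}
Op 2: COMMIT: merged [] into committed; committed now {b=4, c=15, d=3}
Op 3: UPDATE b=22 (auto-commit; committed b=22)
Op 4: UPDATE c=6 (auto-commit; committed c=6)
Op 5: BEGIN: in_txn=True, pending={}
Op 6: UPDATE d=20 (pending; pending now {d=20})
After op 6: visible(d) = 20 (pending={d=20}, committed={b=22, c=6, d=3})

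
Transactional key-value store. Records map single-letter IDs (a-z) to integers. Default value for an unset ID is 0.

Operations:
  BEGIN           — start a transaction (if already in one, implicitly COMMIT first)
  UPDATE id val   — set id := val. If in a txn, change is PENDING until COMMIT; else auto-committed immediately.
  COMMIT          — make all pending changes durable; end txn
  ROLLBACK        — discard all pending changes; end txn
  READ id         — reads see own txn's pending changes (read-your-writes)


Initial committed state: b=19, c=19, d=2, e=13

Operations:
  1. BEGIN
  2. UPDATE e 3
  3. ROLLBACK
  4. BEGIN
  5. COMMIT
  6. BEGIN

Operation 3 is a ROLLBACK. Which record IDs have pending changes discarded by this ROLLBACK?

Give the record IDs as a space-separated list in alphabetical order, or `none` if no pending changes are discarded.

Initial committed: {b=19, c=19, d=2, e=13}
Op 1: BEGIN: in_txn=True, pending={}
Op 2: UPDATE e=3 (pending; pending now {e=3})
Op 3: ROLLBACK: discarded pending ['e']; in_txn=False
Op 4: BEGIN: in_txn=True, pending={}
Op 5: COMMIT: merged [] into committed; committed now {b=19, c=19, d=2, e=13}
Op 6: BEGIN: in_txn=True, pending={}
ROLLBACK at op 3 discards: ['e']

Answer: e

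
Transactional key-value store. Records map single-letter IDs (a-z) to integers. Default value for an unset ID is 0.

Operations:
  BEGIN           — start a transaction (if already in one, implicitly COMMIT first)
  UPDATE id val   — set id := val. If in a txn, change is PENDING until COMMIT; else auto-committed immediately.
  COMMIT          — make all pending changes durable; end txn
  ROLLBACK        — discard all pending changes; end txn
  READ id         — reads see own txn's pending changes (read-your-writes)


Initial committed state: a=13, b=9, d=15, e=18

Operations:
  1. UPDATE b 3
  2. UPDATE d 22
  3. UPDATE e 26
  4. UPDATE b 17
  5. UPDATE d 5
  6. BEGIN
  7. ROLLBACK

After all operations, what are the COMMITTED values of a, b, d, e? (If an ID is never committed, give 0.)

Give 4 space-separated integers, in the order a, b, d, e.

Initial committed: {a=13, b=9, d=15, e=18}
Op 1: UPDATE b=3 (auto-commit; committed b=3)
Op 2: UPDATE d=22 (auto-commit; committed d=22)
Op 3: UPDATE e=26 (auto-commit; committed e=26)
Op 4: UPDATE b=17 (auto-commit; committed b=17)
Op 5: UPDATE d=5 (auto-commit; committed d=5)
Op 6: BEGIN: in_txn=True, pending={}
Op 7: ROLLBACK: discarded pending []; in_txn=False
Final committed: {a=13, b=17, d=5, e=26}

Answer: 13 17 5 26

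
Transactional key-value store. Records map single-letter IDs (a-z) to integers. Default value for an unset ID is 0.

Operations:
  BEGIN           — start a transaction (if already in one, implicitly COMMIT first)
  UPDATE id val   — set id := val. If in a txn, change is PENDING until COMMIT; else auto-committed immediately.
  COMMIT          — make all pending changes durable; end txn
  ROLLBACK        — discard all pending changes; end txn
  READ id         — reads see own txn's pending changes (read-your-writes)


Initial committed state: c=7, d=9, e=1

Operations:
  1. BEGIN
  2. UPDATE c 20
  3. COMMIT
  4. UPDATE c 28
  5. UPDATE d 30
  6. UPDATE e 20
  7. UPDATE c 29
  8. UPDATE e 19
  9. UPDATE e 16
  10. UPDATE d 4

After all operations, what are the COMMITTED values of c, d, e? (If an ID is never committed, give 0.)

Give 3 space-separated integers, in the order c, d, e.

Answer: 29 4 16

Derivation:
Initial committed: {c=7, d=9, e=1}
Op 1: BEGIN: in_txn=True, pending={}
Op 2: UPDATE c=20 (pending; pending now {c=20})
Op 3: COMMIT: merged ['c'] into committed; committed now {c=20, d=9, e=1}
Op 4: UPDATE c=28 (auto-commit; committed c=28)
Op 5: UPDATE d=30 (auto-commit; committed d=30)
Op 6: UPDATE e=20 (auto-commit; committed e=20)
Op 7: UPDATE c=29 (auto-commit; committed c=29)
Op 8: UPDATE e=19 (auto-commit; committed e=19)
Op 9: UPDATE e=16 (auto-commit; committed e=16)
Op 10: UPDATE d=4 (auto-commit; committed d=4)
Final committed: {c=29, d=4, e=16}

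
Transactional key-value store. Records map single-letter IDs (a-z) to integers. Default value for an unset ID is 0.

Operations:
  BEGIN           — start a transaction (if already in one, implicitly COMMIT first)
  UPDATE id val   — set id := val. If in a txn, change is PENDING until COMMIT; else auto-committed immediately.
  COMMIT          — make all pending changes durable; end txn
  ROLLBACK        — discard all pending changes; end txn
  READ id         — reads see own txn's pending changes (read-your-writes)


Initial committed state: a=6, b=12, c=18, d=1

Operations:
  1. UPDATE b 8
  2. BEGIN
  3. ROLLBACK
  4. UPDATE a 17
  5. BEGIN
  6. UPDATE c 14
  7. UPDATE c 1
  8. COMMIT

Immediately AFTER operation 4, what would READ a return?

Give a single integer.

Initial committed: {a=6, b=12, c=18, d=1}
Op 1: UPDATE b=8 (auto-commit; committed b=8)
Op 2: BEGIN: in_txn=True, pending={}
Op 3: ROLLBACK: discarded pending []; in_txn=False
Op 4: UPDATE a=17 (auto-commit; committed a=17)
After op 4: visible(a) = 17 (pending={}, committed={a=17, b=8, c=18, d=1})

Answer: 17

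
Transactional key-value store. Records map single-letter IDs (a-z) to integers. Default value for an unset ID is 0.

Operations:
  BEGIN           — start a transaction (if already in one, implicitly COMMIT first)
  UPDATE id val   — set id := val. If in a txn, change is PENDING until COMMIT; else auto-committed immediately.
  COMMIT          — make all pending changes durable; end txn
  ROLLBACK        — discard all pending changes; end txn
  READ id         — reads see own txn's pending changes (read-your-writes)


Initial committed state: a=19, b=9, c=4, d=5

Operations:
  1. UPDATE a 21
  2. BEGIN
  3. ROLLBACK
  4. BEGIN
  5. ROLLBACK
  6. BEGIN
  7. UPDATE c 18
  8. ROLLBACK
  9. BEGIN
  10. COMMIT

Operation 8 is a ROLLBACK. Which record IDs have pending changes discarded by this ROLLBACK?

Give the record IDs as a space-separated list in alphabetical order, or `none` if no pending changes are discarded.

Answer: c

Derivation:
Initial committed: {a=19, b=9, c=4, d=5}
Op 1: UPDATE a=21 (auto-commit; committed a=21)
Op 2: BEGIN: in_txn=True, pending={}
Op 3: ROLLBACK: discarded pending []; in_txn=False
Op 4: BEGIN: in_txn=True, pending={}
Op 5: ROLLBACK: discarded pending []; in_txn=False
Op 6: BEGIN: in_txn=True, pending={}
Op 7: UPDATE c=18 (pending; pending now {c=18})
Op 8: ROLLBACK: discarded pending ['c']; in_txn=False
Op 9: BEGIN: in_txn=True, pending={}
Op 10: COMMIT: merged [] into committed; committed now {a=21, b=9, c=4, d=5}
ROLLBACK at op 8 discards: ['c']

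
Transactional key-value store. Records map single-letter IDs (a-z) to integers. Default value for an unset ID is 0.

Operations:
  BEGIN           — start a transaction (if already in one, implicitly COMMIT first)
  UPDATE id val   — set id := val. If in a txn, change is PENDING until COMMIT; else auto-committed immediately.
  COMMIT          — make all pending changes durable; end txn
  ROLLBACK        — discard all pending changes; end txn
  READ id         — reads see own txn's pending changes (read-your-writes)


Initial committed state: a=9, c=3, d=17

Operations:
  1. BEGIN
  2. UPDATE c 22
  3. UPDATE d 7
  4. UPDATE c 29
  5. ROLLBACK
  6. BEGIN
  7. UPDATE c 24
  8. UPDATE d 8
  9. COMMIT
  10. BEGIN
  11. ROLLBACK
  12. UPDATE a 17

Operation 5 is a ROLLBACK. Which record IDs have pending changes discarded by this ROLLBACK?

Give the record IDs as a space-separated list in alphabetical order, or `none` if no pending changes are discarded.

Answer: c d

Derivation:
Initial committed: {a=9, c=3, d=17}
Op 1: BEGIN: in_txn=True, pending={}
Op 2: UPDATE c=22 (pending; pending now {c=22})
Op 3: UPDATE d=7 (pending; pending now {c=22, d=7})
Op 4: UPDATE c=29 (pending; pending now {c=29, d=7})
Op 5: ROLLBACK: discarded pending ['c', 'd']; in_txn=False
Op 6: BEGIN: in_txn=True, pending={}
Op 7: UPDATE c=24 (pending; pending now {c=24})
Op 8: UPDATE d=8 (pending; pending now {c=24, d=8})
Op 9: COMMIT: merged ['c', 'd'] into committed; committed now {a=9, c=24, d=8}
Op 10: BEGIN: in_txn=True, pending={}
Op 11: ROLLBACK: discarded pending []; in_txn=False
Op 12: UPDATE a=17 (auto-commit; committed a=17)
ROLLBACK at op 5 discards: ['c', 'd']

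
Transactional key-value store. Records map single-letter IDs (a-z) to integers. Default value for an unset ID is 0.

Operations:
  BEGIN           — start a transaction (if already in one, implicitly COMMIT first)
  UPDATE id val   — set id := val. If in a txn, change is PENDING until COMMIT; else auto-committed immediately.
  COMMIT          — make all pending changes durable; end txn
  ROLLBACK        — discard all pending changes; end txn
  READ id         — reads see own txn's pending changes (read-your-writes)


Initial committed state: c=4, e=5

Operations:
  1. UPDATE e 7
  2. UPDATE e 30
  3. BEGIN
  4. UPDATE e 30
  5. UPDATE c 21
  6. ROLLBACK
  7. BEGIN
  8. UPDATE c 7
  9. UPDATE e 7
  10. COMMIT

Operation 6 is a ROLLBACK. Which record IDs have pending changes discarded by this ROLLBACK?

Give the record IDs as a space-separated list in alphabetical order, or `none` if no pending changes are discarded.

Answer: c e

Derivation:
Initial committed: {c=4, e=5}
Op 1: UPDATE e=7 (auto-commit; committed e=7)
Op 2: UPDATE e=30 (auto-commit; committed e=30)
Op 3: BEGIN: in_txn=True, pending={}
Op 4: UPDATE e=30 (pending; pending now {e=30})
Op 5: UPDATE c=21 (pending; pending now {c=21, e=30})
Op 6: ROLLBACK: discarded pending ['c', 'e']; in_txn=False
Op 7: BEGIN: in_txn=True, pending={}
Op 8: UPDATE c=7 (pending; pending now {c=7})
Op 9: UPDATE e=7 (pending; pending now {c=7, e=7})
Op 10: COMMIT: merged ['c', 'e'] into committed; committed now {c=7, e=7}
ROLLBACK at op 6 discards: ['c', 'e']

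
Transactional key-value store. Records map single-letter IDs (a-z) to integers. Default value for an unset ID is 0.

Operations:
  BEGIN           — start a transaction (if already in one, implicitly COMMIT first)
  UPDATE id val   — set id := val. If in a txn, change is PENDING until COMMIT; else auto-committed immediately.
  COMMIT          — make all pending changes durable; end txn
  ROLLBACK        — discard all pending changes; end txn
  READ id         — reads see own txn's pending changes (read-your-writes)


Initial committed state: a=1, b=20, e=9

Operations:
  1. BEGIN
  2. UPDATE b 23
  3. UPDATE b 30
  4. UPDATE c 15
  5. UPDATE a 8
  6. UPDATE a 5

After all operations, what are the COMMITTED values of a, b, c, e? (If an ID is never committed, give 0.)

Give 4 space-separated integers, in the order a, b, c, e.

Answer: 1 20 0 9

Derivation:
Initial committed: {a=1, b=20, e=9}
Op 1: BEGIN: in_txn=True, pending={}
Op 2: UPDATE b=23 (pending; pending now {b=23})
Op 3: UPDATE b=30 (pending; pending now {b=30})
Op 4: UPDATE c=15 (pending; pending now {b=30, c=15})
Op 5: UPDATE a=8 (pending; pending now {a=8, b=30, c=15})
Op 6: UPDATE a=5 (pending; pending now {a=5, b=30, c=15})
Final committed: {a=1, b=20, e=9}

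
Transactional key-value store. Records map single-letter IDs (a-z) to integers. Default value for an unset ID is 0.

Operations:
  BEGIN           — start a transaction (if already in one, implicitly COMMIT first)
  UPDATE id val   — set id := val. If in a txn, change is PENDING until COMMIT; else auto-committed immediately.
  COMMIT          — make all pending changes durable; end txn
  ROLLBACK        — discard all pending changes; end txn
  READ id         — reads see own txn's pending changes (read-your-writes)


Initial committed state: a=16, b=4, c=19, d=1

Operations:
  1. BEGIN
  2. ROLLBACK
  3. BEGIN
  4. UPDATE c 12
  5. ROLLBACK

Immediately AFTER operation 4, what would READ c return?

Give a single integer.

Answer: 12

Derivation:
Initial committed: {a=16, b=4, c=19, d=1}
Op 1: BEGIN: in_txn=True, pending={}
Op 2: ROLLBACK: discarded pending []; in_txn=False
Op 3: BEGIN: in_txn=True, pending={}
Op 4: UPDATE c=12 (pending; pending now {c=12})
After op 4: visible(c) = 12 (pending={c=12}, committed={a=16, b=4, c=19, d=1})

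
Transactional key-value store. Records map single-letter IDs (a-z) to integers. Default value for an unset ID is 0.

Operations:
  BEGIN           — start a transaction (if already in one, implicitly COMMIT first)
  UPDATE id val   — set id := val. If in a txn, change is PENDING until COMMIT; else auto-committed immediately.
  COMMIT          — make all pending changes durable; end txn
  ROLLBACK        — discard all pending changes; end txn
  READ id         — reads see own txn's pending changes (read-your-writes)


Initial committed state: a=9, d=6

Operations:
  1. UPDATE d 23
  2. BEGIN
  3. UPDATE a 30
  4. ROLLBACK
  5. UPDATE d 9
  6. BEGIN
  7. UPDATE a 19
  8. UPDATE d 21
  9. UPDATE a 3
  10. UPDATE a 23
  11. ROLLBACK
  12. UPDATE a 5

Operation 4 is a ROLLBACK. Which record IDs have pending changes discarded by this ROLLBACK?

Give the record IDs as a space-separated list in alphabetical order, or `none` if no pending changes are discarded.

Initial committed: {a=9, d=6}
Op 1: UPDATE d=23 (auto-commit; committed d=23)
Op 2: BEGIN: in_txn=True, pending={}
Op 3: UPDATE a=30 (pending; pending now {a=30})
Op 4: ROLLBACK: discarded pending ['a']; in_txn=False
Op 5: UPDATE d=9 (auto-commit; committed d=9)
Op 6: BEGIN: in_txn=True, pending={}
Op 7: UPDATE a=19 (pending; pending now {a=19})
Op 8: UPDATE d=21 (pending; pending now {a=19, d=21})
Op 9: UPDATE a=3 (pending; pending now {a=3, d=21})
Op 10: UPDATE a=23 (pending; pending now {a=23, d=21})
Op 11: ROLLBACK: discarded pending ['a', 'd']; in_txn=False
Op 12: UPDATE a=5 (auto-commit; committed a=5)
ROLLBACK at op 4 discards: ['a']

Answer: a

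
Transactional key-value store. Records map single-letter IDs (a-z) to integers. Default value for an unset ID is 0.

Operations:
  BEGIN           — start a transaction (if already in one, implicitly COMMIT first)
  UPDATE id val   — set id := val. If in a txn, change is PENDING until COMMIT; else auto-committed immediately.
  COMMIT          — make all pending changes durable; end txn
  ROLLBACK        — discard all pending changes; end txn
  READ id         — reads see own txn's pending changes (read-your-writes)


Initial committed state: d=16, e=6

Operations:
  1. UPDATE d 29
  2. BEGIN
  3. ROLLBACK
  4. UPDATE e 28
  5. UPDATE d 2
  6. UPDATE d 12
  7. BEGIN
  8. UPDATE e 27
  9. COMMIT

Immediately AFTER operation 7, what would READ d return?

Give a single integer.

Answer: 12

Derivation:
Initial committed: {d=16, e=6}
Op 1: UPDATE d=29 (auto-commit; committed d=29)
Op 2: BEGIN: in_txn=True, pending={}
Op 3: ROLLBACK: discarded pending []; in_txn=False
Op 4: UPDATE e=28 (auto-commit; committed e=28)
Op 5: UPDATE d=2 (auto-commit; committed d=2)
Op 6: UPDATE d=12 (auto-commit; committed d=12)
Op 7: BEGIN: in_txn=True, pending={}
After op 7: visible(d) = 12 (pending={}, committed={d=12, e=28})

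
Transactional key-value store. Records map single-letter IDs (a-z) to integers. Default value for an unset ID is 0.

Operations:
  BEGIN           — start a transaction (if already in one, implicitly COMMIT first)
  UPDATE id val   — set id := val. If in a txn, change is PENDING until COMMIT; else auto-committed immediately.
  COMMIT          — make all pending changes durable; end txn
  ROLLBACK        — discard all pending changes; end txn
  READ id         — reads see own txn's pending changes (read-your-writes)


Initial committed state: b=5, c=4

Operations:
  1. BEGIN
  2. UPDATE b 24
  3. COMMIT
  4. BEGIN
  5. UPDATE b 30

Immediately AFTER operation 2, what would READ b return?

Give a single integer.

Answer: 24

Derivation:
Initial committed: {b=5, c=4}
Op 1: BEGIN: in_txn=True, pending={}
Op 2: UPDATE b=24 (pending; pending now {b=24})
After op 2: visible(b) = 24 (pending={b=24}, committed={b=5, c=4})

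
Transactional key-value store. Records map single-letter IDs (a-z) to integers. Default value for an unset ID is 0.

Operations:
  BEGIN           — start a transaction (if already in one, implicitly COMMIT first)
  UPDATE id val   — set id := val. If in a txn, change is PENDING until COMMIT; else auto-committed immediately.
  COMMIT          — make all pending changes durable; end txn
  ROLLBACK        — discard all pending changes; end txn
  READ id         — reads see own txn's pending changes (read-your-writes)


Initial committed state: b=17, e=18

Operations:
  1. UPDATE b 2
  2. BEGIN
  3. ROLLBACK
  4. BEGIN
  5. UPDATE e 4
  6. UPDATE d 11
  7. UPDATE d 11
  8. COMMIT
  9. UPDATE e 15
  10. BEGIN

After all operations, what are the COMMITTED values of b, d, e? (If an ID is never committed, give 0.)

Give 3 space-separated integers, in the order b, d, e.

Initial committed: {b=17, e=18}
Op 1: UPDATE b=2 (auto-commit; committed b=2)
Op 2: BEGIN: in_txn=True, pending={}
Op 3: ROLLBACK: discarded pending []; in_txn=False
Op 4: BEGIN: in_txn=True, pending={}
Op 5: UPDATE e=4 (pending; pending now {e=4})
Op 6: UPDATE d=11 (pending; pending now {d=11, e=4})
Op 7: UPDATE d=11 (pending; pending now {d=11, e=4})
Op 8: COMMIT: merged ['d', 'e'] into committed; committed now {b=2, d=11, e=4}
Op 9: UPDATE e=15 (auto-commit; committed e=15)
Op 10: BEGIN: in_txn=True, pending={}
Final committed: {b=2, d=11, e=15}

Answer: 2 11 15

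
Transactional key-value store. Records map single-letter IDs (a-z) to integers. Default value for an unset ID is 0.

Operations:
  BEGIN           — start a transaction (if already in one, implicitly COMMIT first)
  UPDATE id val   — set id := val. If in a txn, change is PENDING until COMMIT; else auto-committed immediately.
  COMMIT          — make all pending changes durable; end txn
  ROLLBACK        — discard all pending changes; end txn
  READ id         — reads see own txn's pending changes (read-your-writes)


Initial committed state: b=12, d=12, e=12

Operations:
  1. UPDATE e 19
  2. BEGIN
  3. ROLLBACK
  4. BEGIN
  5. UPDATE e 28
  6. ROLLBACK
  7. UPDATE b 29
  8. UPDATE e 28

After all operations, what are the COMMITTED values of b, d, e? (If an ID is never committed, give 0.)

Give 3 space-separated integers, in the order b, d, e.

Answer: 29 12 28

Derivation:
Initial committed: {b=12, d=12, e=12}
Op 1: UPDATE e=19 (auto-commit; committed e=19)
Op 2: BEGIN: in_txn=True, pending={}
Op 3: ROLLBACK: discarded pending []; in_txn=False
Op 4: BEGIN: in_txn=True, pending={}
Op 5: UPDATE e=28 (pending; pending now {e=28})
Op 6: ROLLBACK: discarded pending ['e']; in_txn=False
Op 7: UPDATE b=29 (auto-commit; committed b=29)
Op 8: UPDATE e=28 (auto-commit; committed e=28)
Final committed: {b=29, d=12, e=28}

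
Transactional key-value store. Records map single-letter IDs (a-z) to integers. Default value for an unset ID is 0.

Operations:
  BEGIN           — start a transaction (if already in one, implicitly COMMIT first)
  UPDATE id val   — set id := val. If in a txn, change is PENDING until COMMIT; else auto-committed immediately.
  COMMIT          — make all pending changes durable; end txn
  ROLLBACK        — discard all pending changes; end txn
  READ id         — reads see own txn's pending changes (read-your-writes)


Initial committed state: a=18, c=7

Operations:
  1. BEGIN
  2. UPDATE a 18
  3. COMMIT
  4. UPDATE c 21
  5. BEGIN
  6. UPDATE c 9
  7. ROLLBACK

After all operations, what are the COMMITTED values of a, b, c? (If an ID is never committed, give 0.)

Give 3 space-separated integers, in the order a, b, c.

Answer: 18 0 21

Derivation:
Initial committed: {a=18, c=7}
Op 1: BEGIN: in_txn=True, pending={}
Op 2: UPDATE a=18 (pending; pending now {a=18})
Op 3: COMMIT: merged ['a'] into committed; committed now {a=18, c=7}
Op 4: UPDATE c=21 (auto-commit; committed c=21)
Op 5: BEGIN: in_txn=True, pending={}
Op 6: UPDATE c=9 (pending; pending now {c=9})
Op 7: ROLLBACK: discarded pending ['c']; in_txn=False
Final committed: {a=18, c=21}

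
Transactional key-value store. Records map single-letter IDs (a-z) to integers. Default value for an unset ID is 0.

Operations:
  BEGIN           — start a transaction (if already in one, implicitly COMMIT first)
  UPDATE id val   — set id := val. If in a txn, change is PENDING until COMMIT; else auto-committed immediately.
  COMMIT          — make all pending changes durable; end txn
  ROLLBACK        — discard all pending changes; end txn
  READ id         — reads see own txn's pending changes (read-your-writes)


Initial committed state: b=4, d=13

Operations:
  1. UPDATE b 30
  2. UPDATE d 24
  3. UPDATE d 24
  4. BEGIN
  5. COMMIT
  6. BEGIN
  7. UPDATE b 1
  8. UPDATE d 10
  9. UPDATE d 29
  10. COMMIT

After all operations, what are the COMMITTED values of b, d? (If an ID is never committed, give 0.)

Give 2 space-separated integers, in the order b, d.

Initial committed: {b=4, d=13}
Op 1: UPDATE b=30 (auto-commit; committed b=30)
Op 2: UPDATE d=24 (auto-commit; committed d=24)
Op 3: UPDATE d=24 (auto-commit; committed d=24)
Op 4: BEGIN: in_txn=True, pending={}
Op 5: COMMIT: merged [] into committed; committed now {b=30, d=24}
Op 6: BEGIN: in_txn=True, pending={}
Op 7: UPDATE b=1 (pending; pending now {b=1})
Op 8: UPDATE d=10 (pending; pending now {b=1, d=10})
Op 9: UPDATE d=29 (pending; pending now {b=1, d=29})
Op 10: COMMIT: merged ['b', 'd'] into committed; committed now {b=1, d=29}
Final committed: {b=1, d=29}

Answer: 1 29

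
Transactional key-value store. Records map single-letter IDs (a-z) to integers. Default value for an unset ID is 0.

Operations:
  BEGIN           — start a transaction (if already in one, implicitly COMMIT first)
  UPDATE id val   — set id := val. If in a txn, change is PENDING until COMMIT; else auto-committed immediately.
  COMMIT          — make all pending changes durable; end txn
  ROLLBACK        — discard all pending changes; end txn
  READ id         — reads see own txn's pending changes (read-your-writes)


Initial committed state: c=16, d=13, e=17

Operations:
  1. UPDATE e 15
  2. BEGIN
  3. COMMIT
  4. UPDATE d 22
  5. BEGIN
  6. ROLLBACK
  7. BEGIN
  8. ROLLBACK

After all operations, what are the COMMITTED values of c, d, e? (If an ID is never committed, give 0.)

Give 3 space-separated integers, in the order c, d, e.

Initial committed: {c=16, d=13, e=17}
Op 1: UPDATE e=15 (auto-commit; committed e=15)
Op 2: BEGIN: in_txn=True, pending={}
Op 3: COMMIT: merged [] into committed; committed now {c=16, d=13, e=15}
Op 4: UPDATE d=22 (auto-commit; committed d=22)
Op 5: BEGIN: in_txn=True, pending={}
Op 6: ROLLBACK: discarded pending []; in_txn=False
Op 7: BEGIN: in_txn=True, pending={}
Op 8: ROLLBACK: discarded pending []; in_txn=False
Final committed: {c=16, d=22, e=15}

Answer: 16 22 15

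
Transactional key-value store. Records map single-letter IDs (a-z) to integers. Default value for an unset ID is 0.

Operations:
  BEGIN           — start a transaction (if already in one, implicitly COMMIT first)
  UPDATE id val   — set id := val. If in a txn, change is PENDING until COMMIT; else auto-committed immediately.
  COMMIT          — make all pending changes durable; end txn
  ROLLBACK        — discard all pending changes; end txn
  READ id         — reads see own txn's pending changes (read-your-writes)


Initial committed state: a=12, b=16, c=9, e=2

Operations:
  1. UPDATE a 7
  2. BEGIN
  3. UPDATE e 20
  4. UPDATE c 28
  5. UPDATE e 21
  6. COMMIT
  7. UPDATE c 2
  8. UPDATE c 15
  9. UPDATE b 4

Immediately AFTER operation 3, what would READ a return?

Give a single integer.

Answer: 7

Derivation:
Initial committed: {a=12, b=16, c=9, e=2}
Op 1: UPDATE a=7 (auto-commit; committed a=7)
Op 2: BEGIN: in_txn=True, pending={}
Op 3: UPDATE e=20 (pending; pending now {e=20})
After op 3: visible(a) = 7 (pending={e=20}, committed={a=7, b=16, c=9, e=2})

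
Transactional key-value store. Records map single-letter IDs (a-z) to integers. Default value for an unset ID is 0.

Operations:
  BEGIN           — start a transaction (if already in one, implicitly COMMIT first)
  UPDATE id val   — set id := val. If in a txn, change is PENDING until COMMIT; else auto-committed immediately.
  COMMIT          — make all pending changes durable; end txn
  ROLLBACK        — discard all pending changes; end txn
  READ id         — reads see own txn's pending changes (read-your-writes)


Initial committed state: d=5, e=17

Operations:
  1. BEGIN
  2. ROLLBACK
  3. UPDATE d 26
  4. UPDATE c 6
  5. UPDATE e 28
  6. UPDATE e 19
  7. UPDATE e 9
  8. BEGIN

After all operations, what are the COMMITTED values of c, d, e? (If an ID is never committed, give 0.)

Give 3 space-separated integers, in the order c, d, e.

Answer: 6 26 9

Derivation:
Initial committed: {d=5, e=17}
Op 1: BEGIN: in_txn=True, pending={}
Op 2: ROLLBACK: discarded pending []; in_txn=False
Op 3: UPDATE d=26 (auto-commit; committed d=26)
Op 4: UPDATE c=6 (auto-commit; committed c=6)
Op 5: UPDATE e=28 (auto-commit; committed e=28)
Op 6: UPDATE e=19 (auto-commit; committed e=19)
Op 7: UPDATE e=9 (auto-commit; committed e=9)
Op 8: BEGIN: in_txn=True, pending={}
Final committed: {c=6, d=26, e=9}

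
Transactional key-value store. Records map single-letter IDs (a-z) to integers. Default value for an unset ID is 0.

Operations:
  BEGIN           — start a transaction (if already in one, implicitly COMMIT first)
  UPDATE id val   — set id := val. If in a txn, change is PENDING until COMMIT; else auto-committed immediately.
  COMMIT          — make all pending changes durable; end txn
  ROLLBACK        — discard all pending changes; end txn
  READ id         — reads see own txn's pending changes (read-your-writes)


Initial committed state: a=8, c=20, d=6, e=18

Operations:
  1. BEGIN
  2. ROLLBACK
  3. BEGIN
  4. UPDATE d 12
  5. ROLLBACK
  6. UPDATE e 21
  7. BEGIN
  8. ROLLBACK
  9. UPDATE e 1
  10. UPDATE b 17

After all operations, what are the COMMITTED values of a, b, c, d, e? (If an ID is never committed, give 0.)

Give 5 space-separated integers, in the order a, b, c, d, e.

Answer: 8 17 20 6 1

Derivation:
Initial committed: {a=8, c=20, d=6, e=18}
Op 1: BEGIN: in_txn=True, pending={}
Op 2: ROLLBACK: discarded pending []; in_txn=False
Op 3: BEGIN: in_txn=True, pending={}
Op 4: UPDATE d=12 (pending; pending now {d=12})
Op 5: ROLLBACK: discarded pending ['d']; in_txn=False
Op 6: UPDATE e=21 (auto-commit; committed e=21)
Op 7: BEGIN: in_txn=True, pending={}
Op 8: ROLLBACK: discarded pending []; in_txn=False
Op 9: UPDATE e=1 (auto-commit; committed e=1)
Op 10: UPDATE b=17 (auto-commit; committed b=17)
Final committed: {a=8, b=17, c=20, d=6, e=1}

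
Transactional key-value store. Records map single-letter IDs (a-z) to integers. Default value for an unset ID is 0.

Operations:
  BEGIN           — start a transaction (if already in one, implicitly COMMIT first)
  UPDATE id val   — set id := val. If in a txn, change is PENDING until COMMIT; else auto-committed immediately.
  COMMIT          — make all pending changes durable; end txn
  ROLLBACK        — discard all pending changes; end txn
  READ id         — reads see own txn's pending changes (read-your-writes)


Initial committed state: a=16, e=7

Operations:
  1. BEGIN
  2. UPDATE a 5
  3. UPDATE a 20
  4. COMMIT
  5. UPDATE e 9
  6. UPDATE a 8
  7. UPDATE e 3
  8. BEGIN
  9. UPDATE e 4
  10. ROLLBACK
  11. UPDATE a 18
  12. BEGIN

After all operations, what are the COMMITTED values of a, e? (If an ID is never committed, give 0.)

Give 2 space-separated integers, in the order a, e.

Answer: 18 3

Derivation:
Initial committed: {a=16, e=7}
Op 1: BEGIN: in_txn=True, pending={}
Op 2: UPDATE a=5 (pending; pending now {a=5})
Op 3: UPDATE a=20 (pending; pending now {a=20})
Op 4: COMMIT: merged ['a'] into committed; committed now {a=20, e=7}
Op 5: UPDATE e=9 (auto-commit; committed e=9)
Op 6: UPDATE a=8 (auto-commit; committed a=8)
Op 7: UPDATE e=3 (auto-commit; committed e=3)
Op 8: BEGIN: in_txn=True, pending={}
Op 9: UPDATE e=4 (pending; pending now {e=4})
Op 10: ROLLBACK: discarded pending ['e']; in_txn=False
Op 11: UPDATE a=18 (auto-commit; committed a=18)
Op 12: BEGIN: in_txn=True, pending={}
Final committed: {a=18, e=3}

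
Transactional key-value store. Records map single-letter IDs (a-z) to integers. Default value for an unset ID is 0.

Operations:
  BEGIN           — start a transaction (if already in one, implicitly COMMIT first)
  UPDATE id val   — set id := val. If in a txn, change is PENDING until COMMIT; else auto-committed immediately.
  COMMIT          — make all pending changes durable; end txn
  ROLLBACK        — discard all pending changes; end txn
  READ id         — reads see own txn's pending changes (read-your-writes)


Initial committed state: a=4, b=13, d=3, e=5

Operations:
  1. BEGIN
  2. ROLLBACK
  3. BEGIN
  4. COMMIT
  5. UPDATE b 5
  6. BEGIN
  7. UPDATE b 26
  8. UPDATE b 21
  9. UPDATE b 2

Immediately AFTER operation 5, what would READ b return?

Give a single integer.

Initial committed: {a=4, b=13, d=3, e=5}
Op 1: BEGIN: in_txn=True, pending={}
Op 2: ROLLBACK: discarded pending []; in_txn=False
Op 3: BEGIN: in_txn=True, pending={}
Op 4: COMMIT: merged [] into committed; committed now {a=4, b=13, d=3, e=5}
Op 5: UPDATE b=5 (auto-commit; committed b=5)
After op 5: visible(b) = 5 (pending={}, committed={a=4, b=5, d=3, e=5})

Answer: 5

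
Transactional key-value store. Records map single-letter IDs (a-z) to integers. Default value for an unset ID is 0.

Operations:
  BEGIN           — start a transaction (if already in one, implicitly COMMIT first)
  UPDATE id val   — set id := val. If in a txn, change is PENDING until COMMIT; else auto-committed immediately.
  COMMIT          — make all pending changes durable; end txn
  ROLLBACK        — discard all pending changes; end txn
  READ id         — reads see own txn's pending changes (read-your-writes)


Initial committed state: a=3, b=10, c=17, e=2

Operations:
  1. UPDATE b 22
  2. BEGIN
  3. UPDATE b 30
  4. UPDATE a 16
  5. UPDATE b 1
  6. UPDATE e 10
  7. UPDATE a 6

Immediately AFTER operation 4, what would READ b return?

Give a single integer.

Answer: 30

Derivation:
Initial committed: {a=3, b=10, c=17, e=2}
Op 1: UPDATE b=22 (auto-commit; committed b=22)
Op 2: BEGIN: in_txn=True, pending={}
Op 3: UPDATE b=30 (pending; pending now {b=30})
Op 4: UPDATE a=16 (pending; pending now {a=16, b=30})
After op 4: visible(b) = 30 (pending={a=16, b=30}, committed={a=3, b=22, c=17, e=2})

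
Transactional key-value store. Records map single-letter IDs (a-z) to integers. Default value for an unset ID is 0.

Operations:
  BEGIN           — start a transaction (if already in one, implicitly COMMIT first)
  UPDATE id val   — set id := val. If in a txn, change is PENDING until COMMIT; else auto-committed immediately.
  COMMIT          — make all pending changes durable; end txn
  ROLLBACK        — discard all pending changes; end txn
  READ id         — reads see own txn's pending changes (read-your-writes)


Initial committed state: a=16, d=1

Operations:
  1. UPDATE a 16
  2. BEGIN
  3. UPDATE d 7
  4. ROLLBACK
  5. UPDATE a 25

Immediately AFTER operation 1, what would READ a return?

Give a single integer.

Initial committed: {a=16, d=1}
Op 1: UPDATE a=16 (auto-commit; committed a=16)
After op 1: visible(a) = 16 (pending={}, committed={a=16, d=1})

Answer: 16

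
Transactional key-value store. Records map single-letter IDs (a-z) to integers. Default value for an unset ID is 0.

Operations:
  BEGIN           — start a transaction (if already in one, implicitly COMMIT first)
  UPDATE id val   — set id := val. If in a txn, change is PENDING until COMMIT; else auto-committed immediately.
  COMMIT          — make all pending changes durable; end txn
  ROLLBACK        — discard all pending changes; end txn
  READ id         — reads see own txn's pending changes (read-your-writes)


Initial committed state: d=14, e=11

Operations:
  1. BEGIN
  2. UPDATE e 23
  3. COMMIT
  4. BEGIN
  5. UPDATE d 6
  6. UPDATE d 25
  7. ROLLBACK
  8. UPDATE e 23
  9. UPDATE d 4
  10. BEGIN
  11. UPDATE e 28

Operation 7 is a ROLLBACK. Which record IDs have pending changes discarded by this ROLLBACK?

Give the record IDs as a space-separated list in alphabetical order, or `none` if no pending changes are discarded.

Initial committed: {d=14, e=11}
Op 1: BEGIN: in_txn=True, pending={}
Op 2: UPDATE e=23 (pending; pending now {e=23})
Op 3: COMMIT: merged ['e'] into committed; committed now {d=14, e=23}
Op 4: BEGIN: in_txn=True, pending={}
Op 5: UPDATE d=6 (pending; pending now {d=6})
Op 6: UPDATE d=25 (pending; pending now {d=25})
Op 7: ROLLBACK: discarded pending ['d']; in_txn=False
Op 8: UPDATE e=23 (auto-commit; committed e=23)
Op 9: UPDATE d=4 (auto-commit; committed d=4)
Op 10: BEGIN: in_txn=True, pending={}
Op 11: UPDATE e=28 (pending; pending now {e=28})
ROLLBACK at op 7 discards: ['d']

Answer: d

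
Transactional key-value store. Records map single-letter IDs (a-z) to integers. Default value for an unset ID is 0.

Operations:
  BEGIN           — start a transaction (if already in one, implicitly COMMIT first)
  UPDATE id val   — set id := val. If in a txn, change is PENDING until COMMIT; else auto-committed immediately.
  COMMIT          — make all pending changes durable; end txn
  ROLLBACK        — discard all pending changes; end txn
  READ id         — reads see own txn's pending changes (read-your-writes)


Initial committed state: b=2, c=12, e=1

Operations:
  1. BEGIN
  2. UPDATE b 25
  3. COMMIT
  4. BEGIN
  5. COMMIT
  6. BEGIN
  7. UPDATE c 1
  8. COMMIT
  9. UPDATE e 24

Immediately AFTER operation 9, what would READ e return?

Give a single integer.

Initial committed: {b=2, c=12, e=1}
Op 1: BEGIN: in_txn=True, pending={}
Op 2: UPDATE b=25 (pending; pending now {b=25})
Op 3: COMMIT: merged ['b'] into committed; committed now {b=25, c=12, e=1}
Op 4: BEGIN: in_txn=True, pending={}
Op 5: COMMIT: merged [] into committed; committed now {b=25, c=12, e=1}
Op 6: BEGIN: in_txn=True, pending={}
Op 7: UPDATE c=1 (pending; pending now {c=1})
Op 8: COMMIT: merged ['c'] into committed; committed now {b=25, c=1, e=1}
Op 9: UPDATE e=24 (auto-commit; committed e=24)
After op 9: visible(e) = 24 (pending={}, committed={b=25, c=1, e=24})

Answer: 24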